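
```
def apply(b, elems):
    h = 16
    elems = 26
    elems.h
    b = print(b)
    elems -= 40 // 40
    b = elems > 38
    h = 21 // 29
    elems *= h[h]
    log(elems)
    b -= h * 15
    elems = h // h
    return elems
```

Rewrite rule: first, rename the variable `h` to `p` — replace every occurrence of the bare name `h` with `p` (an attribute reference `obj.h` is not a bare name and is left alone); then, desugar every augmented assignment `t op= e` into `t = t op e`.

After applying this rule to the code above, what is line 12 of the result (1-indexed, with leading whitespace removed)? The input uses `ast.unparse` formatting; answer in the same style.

elems = p // p

Transformed code:
def apply(b, elems):
    p = 16
    elems = 26
    elems.h
    b = print(b)
    elems = elems - 40 // 40
    b = elems > 38
    p = 21 // 29
    elems = elems * p[p]
    log(elems)
    b = b - p * 15
    elems = p // p
    return elems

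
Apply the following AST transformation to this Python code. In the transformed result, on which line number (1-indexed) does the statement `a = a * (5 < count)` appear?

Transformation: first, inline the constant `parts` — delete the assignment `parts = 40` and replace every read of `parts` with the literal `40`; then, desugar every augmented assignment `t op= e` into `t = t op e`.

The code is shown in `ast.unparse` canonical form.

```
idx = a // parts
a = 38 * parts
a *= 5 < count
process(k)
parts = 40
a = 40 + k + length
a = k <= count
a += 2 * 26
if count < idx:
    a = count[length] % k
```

3

Transformed code:
idx = a // 40
a = 38 * 40
a = a * (5 < count)
process(k)
a = 40 + k + length
a = k <= count
a = a + 2 * 26
if count < idx:
    a = count[length] % k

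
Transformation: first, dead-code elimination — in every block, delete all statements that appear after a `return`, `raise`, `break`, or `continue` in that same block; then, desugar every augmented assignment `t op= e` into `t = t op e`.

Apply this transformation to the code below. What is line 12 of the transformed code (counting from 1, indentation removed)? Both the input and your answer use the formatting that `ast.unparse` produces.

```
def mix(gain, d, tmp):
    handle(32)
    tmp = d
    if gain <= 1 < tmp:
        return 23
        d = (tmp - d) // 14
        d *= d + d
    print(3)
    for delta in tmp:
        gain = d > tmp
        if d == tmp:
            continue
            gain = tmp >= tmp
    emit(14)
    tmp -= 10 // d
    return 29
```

tmp = tmp - 10 // d

Transformed code:
def mix(gain, d, tmp):
    handle(32)
    tmp = d
    if gain <= 1 < tmp:
        return 23
    print(3)
    for delta in tmp:
        gain = d > tmp
        if d == tmp:
            continue
    emit(14)
    tmp = tmp - 10 // d
    return 29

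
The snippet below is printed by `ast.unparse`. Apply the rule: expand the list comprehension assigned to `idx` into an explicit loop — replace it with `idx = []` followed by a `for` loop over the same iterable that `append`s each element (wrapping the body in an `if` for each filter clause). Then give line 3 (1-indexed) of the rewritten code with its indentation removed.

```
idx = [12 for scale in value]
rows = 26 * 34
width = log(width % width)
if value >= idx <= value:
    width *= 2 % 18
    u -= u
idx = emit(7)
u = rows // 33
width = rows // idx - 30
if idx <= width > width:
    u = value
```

idx.append(12)

Transformed code:
idx = []
for scale in value:
    idx.append(12)
rows = 26 * 34
width = log(width % width)
if value >= idx <= value:
    width *= 2 % 18
    u -= u
idx = emit(7)
u = rows // 33
width = rows // idx - 30
if idx <= width > width:
    u = value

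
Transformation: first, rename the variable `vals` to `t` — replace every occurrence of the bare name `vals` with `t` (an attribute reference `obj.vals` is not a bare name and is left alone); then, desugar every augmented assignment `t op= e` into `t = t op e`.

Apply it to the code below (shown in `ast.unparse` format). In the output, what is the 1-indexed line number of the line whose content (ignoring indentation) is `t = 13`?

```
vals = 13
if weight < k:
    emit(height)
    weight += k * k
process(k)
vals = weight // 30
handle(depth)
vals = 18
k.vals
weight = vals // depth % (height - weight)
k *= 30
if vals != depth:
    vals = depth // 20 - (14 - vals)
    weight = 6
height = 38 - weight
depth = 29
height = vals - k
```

Transformed code:
t = 13
if weight < k:
    emit(height)
    weight = weight + k * k
process(k)
t = weight // 30
handle(depth)
t = 18
k.vals
weight = t // depth % (height - weight)
k = k * 30
if t != depth:
    t = depth // 20 - (14 - t)
    weight = 6
height = 38 - weight
depth = 29
height = t - k

1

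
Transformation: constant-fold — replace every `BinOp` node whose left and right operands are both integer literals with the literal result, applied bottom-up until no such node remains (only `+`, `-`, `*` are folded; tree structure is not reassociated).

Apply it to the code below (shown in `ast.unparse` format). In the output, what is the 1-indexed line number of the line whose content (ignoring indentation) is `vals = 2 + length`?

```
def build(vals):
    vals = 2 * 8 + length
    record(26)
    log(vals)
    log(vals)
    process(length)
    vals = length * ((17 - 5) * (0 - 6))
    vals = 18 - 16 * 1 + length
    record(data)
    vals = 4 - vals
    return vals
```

Transformed code:
def build(vals):
    vals = 16 + length
    record(26)
    log(vals)
    log(vals)
    process(length)
    vals = length * -72
    vals = 2 + length
    record(data)
    vals = 4 - vals
    return vals

8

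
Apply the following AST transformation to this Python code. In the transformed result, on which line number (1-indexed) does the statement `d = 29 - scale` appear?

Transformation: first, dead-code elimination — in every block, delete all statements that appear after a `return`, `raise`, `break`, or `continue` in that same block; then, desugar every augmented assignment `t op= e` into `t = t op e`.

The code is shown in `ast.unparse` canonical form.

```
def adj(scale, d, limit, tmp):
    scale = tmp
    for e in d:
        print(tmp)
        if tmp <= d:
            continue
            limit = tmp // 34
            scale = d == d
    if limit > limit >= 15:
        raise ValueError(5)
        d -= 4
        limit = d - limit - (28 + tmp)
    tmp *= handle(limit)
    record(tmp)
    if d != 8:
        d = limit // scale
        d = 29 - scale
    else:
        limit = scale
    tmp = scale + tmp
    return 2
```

13

Transformed code:
def adj(scale, d, limit, tmp):
    scale = tmp
    for e in d:
        print(tmp)
        if tmp <= d:
            continue
    if limit > limit >= 15:
        raise ValueError(5)
    tmp = tmp * handle(limit)
    record(tmp)
    if d != 8:
        d = limit // scale
        d = 29 - scale
    else:
        limit = scale
    tmp = scale + tmp
    return 2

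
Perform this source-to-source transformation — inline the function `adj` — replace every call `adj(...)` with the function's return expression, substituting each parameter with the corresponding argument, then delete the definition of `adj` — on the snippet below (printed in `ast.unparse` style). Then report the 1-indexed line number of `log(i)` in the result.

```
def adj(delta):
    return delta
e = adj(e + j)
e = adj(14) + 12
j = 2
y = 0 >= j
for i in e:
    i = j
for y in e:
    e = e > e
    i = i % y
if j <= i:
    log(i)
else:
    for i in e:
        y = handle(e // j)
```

Transformed code:
e = e + j
e = 14 + 12
j = 2
y = 0 >= j
for i in e:
    i = j
for y in e:
    e = e > e
    i = i % y
if j <= i:
    log(i)
else:
    for i in e:
        y = handle(e // j)

11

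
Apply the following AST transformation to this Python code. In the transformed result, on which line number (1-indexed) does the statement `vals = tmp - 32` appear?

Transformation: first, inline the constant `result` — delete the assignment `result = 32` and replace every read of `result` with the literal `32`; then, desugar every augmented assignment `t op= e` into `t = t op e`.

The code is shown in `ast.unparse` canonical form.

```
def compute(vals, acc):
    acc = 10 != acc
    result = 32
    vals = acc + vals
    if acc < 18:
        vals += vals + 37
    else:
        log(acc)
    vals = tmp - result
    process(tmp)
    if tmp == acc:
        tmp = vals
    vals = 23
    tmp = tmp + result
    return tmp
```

Transformed code:
def compute(vals, acc):
    acc = 10 != acc
    vals = acc + vals
    if acc < 18:
        vals = vals + (vals + 37)
    else:
        log(acc)
    vals = tmp - 32
    process(tmp)
    if tmp == acc:
        tmp = vals
    vals = 23
    tmp = tmp + 32
    return tmp

8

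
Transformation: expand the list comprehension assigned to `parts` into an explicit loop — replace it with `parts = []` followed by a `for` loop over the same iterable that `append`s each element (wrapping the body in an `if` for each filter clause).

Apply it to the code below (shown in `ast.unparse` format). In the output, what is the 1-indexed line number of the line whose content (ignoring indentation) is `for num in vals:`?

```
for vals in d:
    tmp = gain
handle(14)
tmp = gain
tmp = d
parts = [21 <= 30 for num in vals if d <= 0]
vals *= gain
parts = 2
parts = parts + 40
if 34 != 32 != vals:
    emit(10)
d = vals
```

7

Transformed code:
for vals in d:
    tmp = gain
handle(14)
tmp = gain
tmp = d
parts = []
for num in vals:
    if d <= 0:
        parts.append(21 <= 30)
vals *= gain
parts = 2
parts = parts + 40
if 34 != 32 != vals:
    emit(10)
d = vals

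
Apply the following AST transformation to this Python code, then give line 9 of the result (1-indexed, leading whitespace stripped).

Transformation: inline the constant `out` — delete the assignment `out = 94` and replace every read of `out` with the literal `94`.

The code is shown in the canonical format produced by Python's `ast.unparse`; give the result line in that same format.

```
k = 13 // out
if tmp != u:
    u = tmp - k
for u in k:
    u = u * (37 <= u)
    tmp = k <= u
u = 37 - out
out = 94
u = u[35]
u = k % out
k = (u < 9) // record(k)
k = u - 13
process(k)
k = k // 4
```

u = k % 94

Transformed code:
k = 13 // 94
if tmp != u:
    u = tmp - k
for u in k:
    u = u * (37 <= u)
    tmp = k <= u
u = 37 - 94
u = u[35]
u = k % 94
k = (u < 9) // record(k)
k = u - 13
process(k)
k = k // 4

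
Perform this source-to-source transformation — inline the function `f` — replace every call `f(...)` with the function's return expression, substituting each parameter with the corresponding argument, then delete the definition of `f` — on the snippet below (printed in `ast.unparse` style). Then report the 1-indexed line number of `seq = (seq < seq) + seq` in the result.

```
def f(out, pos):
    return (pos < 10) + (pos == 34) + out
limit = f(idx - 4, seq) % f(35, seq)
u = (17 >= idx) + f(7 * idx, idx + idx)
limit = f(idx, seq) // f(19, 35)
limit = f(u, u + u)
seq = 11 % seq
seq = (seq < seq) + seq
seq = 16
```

6

Transformed code:
limit = ((seq < 10) + (seq == 34) + (idx - 4)) % ((seq < 10) + (seq == 34) + 35)
u = (17 >= idx) + ((idx + idx < 10) + (idx + idx == 34) + 7 * idx)
limit = ((seq < 10) + (seq == 34) + idx) // ((35 < 10) + (35 == 34) + 19)
limit = (u + u < 10) + (u + u == 34) + u
seq = 11 % seq
seq = (seq < seq) + seq
seq = 16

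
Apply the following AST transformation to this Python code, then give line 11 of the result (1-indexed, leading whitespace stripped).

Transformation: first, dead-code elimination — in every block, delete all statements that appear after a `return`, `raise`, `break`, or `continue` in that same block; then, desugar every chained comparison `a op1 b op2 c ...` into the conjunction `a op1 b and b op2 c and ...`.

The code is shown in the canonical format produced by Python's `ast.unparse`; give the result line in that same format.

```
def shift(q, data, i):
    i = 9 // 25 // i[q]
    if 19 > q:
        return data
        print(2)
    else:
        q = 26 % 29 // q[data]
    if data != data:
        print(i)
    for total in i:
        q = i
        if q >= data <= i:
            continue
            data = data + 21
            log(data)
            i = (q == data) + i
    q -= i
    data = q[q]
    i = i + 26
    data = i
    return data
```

Transformed code:
def shift(q, data, i):
    i = 9 // 25 // i[q]
    if 19 > q:
        return data
    else:
        q = 26 % 29 // q[data]
    if data != data:
        print(i)
    for total in i:
        q = i
        if q >= data and data <= i:
            continue
    q -= i
    data = q[q]
    i = i + 26
    data = i
    return data

if q >= data and data <= i:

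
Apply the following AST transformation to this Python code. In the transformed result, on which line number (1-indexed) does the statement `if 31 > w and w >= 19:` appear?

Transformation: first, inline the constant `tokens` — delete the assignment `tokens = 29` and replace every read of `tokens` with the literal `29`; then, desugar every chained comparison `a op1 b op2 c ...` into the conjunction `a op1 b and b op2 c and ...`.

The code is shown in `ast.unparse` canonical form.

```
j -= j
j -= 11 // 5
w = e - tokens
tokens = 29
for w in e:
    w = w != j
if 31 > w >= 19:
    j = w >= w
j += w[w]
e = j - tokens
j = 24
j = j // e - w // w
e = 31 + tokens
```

6

Transformed code:
j -= j
j -= 11 // 5
w = e - 29
for w in e:
    w = w != j
if 31 > w and w >= 19:
    j = w >= w
j += w[w]
e = j - 29
j = 24
j = j // e - w // w
e = 31 + 29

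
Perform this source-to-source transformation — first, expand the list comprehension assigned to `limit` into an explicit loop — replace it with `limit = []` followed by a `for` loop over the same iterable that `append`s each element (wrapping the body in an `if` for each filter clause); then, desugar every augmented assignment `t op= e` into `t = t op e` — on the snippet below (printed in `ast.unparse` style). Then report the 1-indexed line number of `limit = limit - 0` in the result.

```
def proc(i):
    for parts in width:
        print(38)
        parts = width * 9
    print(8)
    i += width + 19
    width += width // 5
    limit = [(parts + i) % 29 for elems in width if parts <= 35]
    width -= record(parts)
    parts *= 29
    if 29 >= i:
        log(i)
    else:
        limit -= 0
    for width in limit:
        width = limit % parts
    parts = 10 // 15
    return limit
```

Transformed code:
def proc(i):
    for parts in width:
        print(38)
        parts = width * 9
    print(8)
    i = i + (width + 19)
    width = width + width // 5
    limit = []
    for elems in width:
        if parts <= 35:
            limit.append((parts + i) % 29)
    width = width - record(parts)
    parts = parts * 29
    if 29 >= i:
        log(i)
    else:
        limit = limit - 0
    for width in limit:
        width = limit % parts
    parts = 10 // 15
    return limit

17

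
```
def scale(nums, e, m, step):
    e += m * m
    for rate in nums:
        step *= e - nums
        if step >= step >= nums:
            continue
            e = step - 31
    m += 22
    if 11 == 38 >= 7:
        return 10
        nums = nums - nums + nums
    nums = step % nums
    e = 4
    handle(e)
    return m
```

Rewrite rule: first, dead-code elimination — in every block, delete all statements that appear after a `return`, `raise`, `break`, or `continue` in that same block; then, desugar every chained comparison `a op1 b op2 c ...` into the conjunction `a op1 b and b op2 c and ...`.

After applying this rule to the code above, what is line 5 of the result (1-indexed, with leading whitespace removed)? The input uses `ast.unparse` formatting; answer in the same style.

Transformed code:
def scale(nums, e, m, step):
    e += m * m
    for rate in nums:
        step *= e - nums
        if step >= step and step >= nums:
            continue
    m += 22
    if 11 == 38 and 38 >= 7:
        return 10
    nums = step % nums
    e = 4
    handle(e)
    return m

if step >= step and step >= nums:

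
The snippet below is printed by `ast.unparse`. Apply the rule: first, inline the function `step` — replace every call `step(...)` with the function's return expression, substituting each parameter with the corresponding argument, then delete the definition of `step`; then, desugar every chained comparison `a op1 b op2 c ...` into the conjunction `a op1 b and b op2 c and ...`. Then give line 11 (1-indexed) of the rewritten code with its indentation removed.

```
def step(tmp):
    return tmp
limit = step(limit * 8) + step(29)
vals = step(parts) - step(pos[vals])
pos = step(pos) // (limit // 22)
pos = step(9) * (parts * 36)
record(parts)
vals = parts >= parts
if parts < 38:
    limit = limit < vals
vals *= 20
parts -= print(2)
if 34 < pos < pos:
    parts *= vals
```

Transformed code:
limit = limit * 8 + 29
vals = parts - pos[vals]
pos = pos // (limit // 22)
pos = 9 * (parts * 36)
record(parts)
vals = parts >= parts
if parts < 38:
    limit = limit < vals
vals *= 20
parts -= print(2)
if 34 < pos and pos < pos:
    parts *= vals

if 34 < pos and pos < pos:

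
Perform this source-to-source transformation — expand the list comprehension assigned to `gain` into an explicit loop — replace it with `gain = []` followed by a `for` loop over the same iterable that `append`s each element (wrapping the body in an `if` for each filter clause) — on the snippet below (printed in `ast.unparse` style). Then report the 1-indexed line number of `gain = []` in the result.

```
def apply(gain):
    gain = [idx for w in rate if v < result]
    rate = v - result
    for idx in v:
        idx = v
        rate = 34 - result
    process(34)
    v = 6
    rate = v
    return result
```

2

Transformed code:
def apply(gain):
    gain = []
    for w in rate:
        if v < result:
            gain.append(idx)
    rate = v - result
    for idx in v:
        idx = v
        rate = 34 - result
    process(34)
    v = 6
    rate = v
    return result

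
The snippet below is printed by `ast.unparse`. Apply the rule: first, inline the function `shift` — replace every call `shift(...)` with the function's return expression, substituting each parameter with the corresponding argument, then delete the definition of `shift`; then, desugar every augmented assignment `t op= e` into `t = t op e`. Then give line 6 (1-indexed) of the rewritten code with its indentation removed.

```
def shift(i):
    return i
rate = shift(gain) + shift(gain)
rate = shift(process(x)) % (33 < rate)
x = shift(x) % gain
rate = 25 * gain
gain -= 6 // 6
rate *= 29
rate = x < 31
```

Transformed code:
rate = gain + gain
rate = process(x) % (33 < rate)
x = x % gain
rate = 25 * gain
gain = gain - 6 // 6
rate = rate * 29
rate = x < 31

rate = rate * 29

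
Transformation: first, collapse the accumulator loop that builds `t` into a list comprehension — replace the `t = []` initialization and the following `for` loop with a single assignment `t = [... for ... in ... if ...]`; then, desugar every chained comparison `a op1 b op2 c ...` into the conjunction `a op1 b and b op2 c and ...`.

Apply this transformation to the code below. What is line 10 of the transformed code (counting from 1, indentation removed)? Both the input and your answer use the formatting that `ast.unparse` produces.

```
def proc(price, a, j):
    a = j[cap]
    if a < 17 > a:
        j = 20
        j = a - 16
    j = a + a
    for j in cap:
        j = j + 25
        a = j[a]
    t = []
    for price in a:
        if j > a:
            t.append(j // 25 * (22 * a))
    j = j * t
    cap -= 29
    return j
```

t = [j // 25 * (22 * a) for price in a if j > a]

Transformed code:
def proc(price, a, j):
    a = j[cap]
    if a < 17 and 17 > a:
        j = 20
        j = a - 16
    j = a + a
    for j in cap:
        j = j + 25
        a = j[a]
    t = [j // 25 * (22 * a) for price in a if j > a]
    j = j * t
    cap -= 29
    return j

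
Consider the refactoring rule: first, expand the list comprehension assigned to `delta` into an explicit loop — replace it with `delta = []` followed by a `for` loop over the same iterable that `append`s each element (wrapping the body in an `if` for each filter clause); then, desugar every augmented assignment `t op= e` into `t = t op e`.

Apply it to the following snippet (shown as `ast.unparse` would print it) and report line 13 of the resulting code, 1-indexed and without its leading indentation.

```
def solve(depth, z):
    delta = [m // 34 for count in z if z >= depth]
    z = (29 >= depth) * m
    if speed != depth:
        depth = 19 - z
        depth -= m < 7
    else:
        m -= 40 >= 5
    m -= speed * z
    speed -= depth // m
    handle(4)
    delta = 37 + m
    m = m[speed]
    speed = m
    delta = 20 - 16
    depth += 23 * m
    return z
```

Transformed code:
def solve(depth, z):
    delta = []
    for count in z:
        if z >= depth:
            delta.append(m // 34)
    z = (29 >= depth) * m
    if speed != depth:
        depth = 19 - z
        depth = depth - (m < 7)
    else:
        m = m - (40 >= 5)
    m = m - speed * z
    speed = speed - depth // m
    handle(4)
    delta = 37 + m
    m = m[speed]
    speed = m
    delta = 20 - 16
    depth = depth + 23 * m
    return z

speed = speed - depth // m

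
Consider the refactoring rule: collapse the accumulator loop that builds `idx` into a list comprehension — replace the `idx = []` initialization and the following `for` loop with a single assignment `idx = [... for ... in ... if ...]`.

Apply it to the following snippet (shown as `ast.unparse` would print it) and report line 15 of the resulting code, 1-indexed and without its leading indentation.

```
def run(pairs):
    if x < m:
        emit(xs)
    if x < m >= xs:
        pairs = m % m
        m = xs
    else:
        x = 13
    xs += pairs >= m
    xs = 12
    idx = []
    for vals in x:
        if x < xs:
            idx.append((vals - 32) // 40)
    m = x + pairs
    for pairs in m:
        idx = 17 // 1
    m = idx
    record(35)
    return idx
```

m = idx

Transformed code:
def run(pairs):
    if x < m:
        emit(xs)
    if x < m >= xs:
        pairs = m % m
        m = xs
    else:
        x = 13
    xs += pairs >= m
    xs = 12
    idx = [(vals - 32) // 40 for vals in x if x < xs]
    m = x + pairs
    for pairs in m:
        idx = 17 // 1
    m = idx
    record(35)
    return idx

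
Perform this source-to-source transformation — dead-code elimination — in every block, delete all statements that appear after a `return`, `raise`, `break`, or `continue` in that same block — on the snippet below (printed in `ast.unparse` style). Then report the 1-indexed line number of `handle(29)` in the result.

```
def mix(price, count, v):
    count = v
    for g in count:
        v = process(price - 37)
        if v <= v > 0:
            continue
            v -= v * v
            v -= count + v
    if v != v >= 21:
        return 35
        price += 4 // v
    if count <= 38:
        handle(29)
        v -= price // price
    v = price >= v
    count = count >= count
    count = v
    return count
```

Transformed code:
def mix(price, count, v):
    count = v
    for g in count:
        v = process(price - 37)
        if v <= v > 0:
            continue
    if v != v >= 21:
        return 35
    if count <= 38:
        handle(29)
        v -= price // price
    v = price >= v
    count = count >= count
    count = v
    return count

10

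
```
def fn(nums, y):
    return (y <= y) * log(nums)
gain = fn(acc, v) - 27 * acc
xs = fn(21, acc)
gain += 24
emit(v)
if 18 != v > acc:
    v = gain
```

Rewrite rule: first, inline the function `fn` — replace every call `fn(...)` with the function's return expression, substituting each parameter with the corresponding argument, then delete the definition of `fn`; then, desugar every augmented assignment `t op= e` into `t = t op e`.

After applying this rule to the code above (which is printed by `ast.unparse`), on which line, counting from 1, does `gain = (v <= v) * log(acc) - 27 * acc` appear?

Transformed code:
gain = (v <= v) * log(acc) - 27 * acc
xs = (acc <= acc) * log(21)
gain = gain + 24
emit(v)
if 18 != v > acc:
    v = gain

1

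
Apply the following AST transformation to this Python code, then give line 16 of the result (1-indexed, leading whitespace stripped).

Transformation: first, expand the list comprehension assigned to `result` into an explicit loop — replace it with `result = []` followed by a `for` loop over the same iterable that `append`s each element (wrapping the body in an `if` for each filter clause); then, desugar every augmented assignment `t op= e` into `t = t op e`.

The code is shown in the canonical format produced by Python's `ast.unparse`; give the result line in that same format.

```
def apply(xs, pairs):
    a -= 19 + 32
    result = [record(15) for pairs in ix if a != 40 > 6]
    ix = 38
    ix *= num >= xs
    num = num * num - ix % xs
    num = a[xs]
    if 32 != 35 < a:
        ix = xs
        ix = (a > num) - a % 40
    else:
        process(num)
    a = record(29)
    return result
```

Transformed code:
def apply(xs, pairs):
    a = a - (19 + 32)
    result = []
    for pairs in ix:
        if a != 40 > 6:
            result.append(record(15))
    ix = 38
    ix = ix * (num >= xs)
    num = num * num - ix % xs
    num = a[xs]
    if 32 != 35 < a:
        ix = xs
        ix = (a > num) - a % 40
    else:
        process(num)
    a = record(29)
    return result

a = record(29)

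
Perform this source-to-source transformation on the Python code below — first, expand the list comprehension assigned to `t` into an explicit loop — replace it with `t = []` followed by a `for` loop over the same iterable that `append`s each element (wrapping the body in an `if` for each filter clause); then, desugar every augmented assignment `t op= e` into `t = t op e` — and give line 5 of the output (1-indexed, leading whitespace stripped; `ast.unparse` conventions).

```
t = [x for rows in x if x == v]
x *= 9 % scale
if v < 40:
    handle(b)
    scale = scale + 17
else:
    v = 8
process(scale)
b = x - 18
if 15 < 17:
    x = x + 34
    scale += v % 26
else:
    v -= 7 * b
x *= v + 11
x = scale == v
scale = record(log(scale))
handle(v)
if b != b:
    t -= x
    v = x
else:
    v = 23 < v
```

x = x * (9 % scale)

Transformed code:
t = []
for rows in x:
    if x == v:
        t.append(x)
x = x * (9 % scale)
if v < 40:
    handle(b)
    scale = scale + 17
else:
    v = 8
process(scale)
b = x - 18
if 15 < 17:
    x = x + 34
    scale = scale + v % 26
else:
    v = v - 7 * b
x = x * (v + 11)
x = scale == v
scale = record(log(scale))
handle(v)
if b != b:
    t = t - x
    v = x
else:
    v = 23 < v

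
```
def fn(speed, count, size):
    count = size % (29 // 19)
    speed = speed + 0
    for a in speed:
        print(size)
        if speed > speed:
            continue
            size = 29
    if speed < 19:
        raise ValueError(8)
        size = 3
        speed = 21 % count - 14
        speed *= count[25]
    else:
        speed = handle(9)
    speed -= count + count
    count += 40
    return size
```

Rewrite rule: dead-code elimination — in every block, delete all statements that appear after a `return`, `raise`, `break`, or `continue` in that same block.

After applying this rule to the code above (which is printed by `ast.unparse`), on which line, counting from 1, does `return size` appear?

Transformed code:
def fn(speed, count, size):
    count = size % (29 // 19)
    speed = speed + 0
    for a in speed:
        print(size)
        if speed > speed:
            continue
    if speed < 19:
        raise ValueError(8)
    else:
        speed = handle(9)
    speed -= count + count
    count += 40
    return size

14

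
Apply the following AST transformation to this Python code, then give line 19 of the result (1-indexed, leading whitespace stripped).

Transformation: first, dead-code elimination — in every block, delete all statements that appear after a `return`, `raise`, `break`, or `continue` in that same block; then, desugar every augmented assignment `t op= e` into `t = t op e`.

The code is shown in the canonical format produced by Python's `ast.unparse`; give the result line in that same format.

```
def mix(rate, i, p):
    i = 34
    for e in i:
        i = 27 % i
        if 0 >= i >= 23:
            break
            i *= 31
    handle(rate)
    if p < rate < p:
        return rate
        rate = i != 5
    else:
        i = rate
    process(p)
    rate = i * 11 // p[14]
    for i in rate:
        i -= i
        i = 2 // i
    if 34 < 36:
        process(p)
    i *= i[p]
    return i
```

Transformed code:
def mix(rate, i, p):
    i = 34
    for e in i:
        i = 27 % i
        if 0 >= i >= 23:
            break
    handle(rate)
    if p < rate < p:
        return rate
    else:
        i = rate
    process(p)
    rate = i * 11 // p[14]
    for i in rate:
        i = i - i
        i = 2 // i
    if 34 < 36:
        process(p)
    i = i * i[p]
    return i

i = i * i[p]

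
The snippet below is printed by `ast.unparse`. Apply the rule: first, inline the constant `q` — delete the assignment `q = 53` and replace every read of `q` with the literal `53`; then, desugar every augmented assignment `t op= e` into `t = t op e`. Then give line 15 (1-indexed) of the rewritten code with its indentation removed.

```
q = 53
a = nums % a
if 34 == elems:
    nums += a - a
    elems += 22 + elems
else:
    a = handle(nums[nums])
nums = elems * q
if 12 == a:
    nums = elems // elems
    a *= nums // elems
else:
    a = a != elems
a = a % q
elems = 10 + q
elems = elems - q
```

elems = elems - 53

Transformed code:
a = nums % a
if 34 == elems:
    nums = nums + (a - a)
    elems = elems + (22 + elems)
else:
    a = handle(nums[nums])
nums = elems * 53
if 12 == a:
    nums = elems // elems
    a = a * (nums // elems)
else:
    a = a != elems
a = a % 53
elems = 10 + 53
elems = elems - 53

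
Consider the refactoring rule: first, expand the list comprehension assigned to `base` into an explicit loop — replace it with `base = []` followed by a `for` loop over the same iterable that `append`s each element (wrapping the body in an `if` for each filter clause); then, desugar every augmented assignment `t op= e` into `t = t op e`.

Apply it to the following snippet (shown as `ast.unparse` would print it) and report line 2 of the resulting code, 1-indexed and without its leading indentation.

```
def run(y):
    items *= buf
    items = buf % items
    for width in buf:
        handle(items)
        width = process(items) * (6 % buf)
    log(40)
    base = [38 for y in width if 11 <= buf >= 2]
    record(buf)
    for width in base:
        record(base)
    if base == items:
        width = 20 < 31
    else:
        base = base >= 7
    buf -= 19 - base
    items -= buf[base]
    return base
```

Transformed code:
def run(y):
    items = items * buf
    items = buf % items
    for width in buf:
        handle(items)
        width = process(items) * (6 % buf)
    log(40)
    base = []
    for y in width:
        if 11 <= buf >= 2:
            base.append(38)
    record(buf)
    for width in base:
        record(base)
    if base == items:
        width = 20 < 31
    else:
        base = base >= 7
    buf = buf - (19 - base)
    items = items - buf[base]
    return base

items = items * buf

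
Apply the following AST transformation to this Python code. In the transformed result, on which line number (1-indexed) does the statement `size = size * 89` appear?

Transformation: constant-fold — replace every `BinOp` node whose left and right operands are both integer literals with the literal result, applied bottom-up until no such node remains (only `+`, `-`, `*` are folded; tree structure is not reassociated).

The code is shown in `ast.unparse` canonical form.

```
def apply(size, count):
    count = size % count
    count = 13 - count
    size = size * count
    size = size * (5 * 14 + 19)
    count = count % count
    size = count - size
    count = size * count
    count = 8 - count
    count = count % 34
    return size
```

5

Transformed code:
def apply(size, count):
    count = size % count
    count = 13 - count
    size = size * count
    size = size * 89
    count = count % count
    size = count - size
    count = size * count
    count = 8 - count
    count = count % 34
    return size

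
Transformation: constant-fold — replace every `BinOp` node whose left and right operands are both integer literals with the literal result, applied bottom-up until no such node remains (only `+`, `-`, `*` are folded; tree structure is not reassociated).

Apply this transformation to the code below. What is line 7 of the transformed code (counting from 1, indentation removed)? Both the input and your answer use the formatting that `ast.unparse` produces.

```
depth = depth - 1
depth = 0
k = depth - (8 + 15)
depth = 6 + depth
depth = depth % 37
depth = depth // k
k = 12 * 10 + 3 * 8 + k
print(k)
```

Transformed code:
depth = depth - 1
depth = 0
k = depth - 23
depth = 6 + depth
depth = depth % 37
depth = depth // k
k = 144 + k
print(k)

k = 144 + k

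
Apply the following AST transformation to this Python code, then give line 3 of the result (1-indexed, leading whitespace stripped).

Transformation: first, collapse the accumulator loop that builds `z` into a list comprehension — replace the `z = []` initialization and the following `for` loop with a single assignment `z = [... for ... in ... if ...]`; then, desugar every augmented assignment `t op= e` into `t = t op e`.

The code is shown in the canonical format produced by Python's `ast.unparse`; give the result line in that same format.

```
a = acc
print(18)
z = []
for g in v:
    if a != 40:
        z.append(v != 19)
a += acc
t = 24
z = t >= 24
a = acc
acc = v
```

Transformed code:
a = acc
print(18)
z = [v != 19 for g in v if a != 40]
a = a + acc
t = 24
z = t >= 24
a = acc
acc = v

z = [v != 19 for g in v if a != 40]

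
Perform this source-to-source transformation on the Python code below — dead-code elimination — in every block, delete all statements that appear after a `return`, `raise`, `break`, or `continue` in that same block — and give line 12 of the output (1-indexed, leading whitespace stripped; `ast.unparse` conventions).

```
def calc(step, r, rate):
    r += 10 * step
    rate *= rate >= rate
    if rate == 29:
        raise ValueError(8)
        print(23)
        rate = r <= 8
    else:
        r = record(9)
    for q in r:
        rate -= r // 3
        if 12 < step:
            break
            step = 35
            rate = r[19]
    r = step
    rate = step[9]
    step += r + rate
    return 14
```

Transformed code:
def calc(step, r, rate):
    r += 10 * step
    rate *= rate >= rate
    if rate == 29:
        raise ValueError(8)
    else:
        r = record(9)
    for q in r:
        rate -= r // 3
        if 12 < step:
            break
    r = step
    rate = step[9]
    step += r + rate
    return 14

r = step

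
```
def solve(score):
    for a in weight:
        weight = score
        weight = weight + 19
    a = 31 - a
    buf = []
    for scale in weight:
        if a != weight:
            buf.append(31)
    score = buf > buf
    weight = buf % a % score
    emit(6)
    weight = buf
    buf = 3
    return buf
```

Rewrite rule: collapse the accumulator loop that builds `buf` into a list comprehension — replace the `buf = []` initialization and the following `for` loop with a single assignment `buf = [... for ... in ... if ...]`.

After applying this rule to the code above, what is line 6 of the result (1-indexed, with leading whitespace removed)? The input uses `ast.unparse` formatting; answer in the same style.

buf = [31 for scale in weight if a != weight]

Transformed code:
def solve(score):
    for a in weight:
        weight = score
        weight = weight + 19
    a = 31 - a
    buf = [31 for scale in weight if a != weight]
    score = buf > buf
    weight = buf % a % score
    emit(6)
    weight = buf
    buf = 3
    return buf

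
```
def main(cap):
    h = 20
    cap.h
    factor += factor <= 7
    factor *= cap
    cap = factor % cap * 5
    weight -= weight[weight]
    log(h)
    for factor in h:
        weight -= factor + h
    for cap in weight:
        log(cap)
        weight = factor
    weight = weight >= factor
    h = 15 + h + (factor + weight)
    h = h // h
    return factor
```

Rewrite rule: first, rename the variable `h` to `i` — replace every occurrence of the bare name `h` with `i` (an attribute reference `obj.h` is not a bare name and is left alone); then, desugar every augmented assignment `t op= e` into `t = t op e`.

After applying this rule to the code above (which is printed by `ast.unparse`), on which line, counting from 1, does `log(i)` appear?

Transformed code:
def main(cap):
    i = 20
    cap.h
    factor = factor + (factor <= 7)
    factor = factor * cap
    cap = factor % cap * 5
    weight = weight - weight[weight]
    log(i)
    for factor in i:
        weight = weight - (factor + i)
    for cap in weight:
        log(cap)
        weight = factor
    weight = weight >= factor
    i = 15 + i + (factor + weight)
    i = i // i
    return factor

8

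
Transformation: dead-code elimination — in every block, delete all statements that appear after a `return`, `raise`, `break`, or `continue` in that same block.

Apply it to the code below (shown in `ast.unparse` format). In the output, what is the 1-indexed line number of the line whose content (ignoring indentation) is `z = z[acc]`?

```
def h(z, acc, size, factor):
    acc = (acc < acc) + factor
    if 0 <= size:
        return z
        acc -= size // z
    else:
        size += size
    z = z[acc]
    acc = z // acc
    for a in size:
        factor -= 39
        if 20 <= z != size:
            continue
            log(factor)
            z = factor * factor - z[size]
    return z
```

Transformed code:
def h(z, acc, size, factor):
    acc = (acc < acc) + factor
    if 0 <= size:
        return z
    else:
        size += size
    z = z[acc]
    acc = z // acc
    for a in size:
        factor -= 39
        if 20 <= z != size:
            continue
    return z

7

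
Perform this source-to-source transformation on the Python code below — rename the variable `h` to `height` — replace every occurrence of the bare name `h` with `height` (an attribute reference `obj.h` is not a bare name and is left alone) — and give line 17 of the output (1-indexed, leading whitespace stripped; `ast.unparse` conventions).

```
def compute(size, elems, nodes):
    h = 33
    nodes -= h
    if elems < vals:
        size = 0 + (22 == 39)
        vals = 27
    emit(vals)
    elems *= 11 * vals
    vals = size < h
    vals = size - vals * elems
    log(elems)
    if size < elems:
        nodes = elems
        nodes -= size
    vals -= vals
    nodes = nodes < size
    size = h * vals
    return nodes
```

size = height * vals

Transformed code:
def compute(size, elems, nodes):
    height = 33
    nodes -= height
    if elems < vals:
        size = 0 + (22 == 39)
        vals = 27
    emit(vals)
    elems *= 11 * vals
    vals = size < height
    vals = size - vals * elems
    log(elems)
    if size < elems:
        nodes = elems
        nodes -= size
    vals -= vals
    nodes = nodes < size
    size = height * vals
    return nodes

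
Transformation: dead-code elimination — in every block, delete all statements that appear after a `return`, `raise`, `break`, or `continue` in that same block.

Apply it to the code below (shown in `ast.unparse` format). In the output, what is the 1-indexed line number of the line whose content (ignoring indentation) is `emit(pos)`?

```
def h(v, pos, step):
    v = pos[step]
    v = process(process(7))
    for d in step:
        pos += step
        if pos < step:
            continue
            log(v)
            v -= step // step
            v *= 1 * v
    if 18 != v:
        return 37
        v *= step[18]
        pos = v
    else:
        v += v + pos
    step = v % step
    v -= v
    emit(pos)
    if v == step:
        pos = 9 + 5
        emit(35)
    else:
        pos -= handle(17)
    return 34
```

14

Transformed code:
def h(v, pos, step):
    v = pos[step]
    v = process(process(7))
    for d in step:
        pos += step
        if pos < step:
            continue
    if 18 != v:
        return 37
    else:
        v += v + pos
    step = v % step
    v -= v
    emit(pos)
    if v == step:
        pos = 9 + 5
        emit(35)
    else:
        pos -= handle(17)
    return 34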